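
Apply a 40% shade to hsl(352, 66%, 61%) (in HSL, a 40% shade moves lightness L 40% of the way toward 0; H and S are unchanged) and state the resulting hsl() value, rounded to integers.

hsl(352, 66%, 37%)

L moves 40% from 61 toward 0: 61 − 24.4 = 36.6 → 37.
H and S are unchanged.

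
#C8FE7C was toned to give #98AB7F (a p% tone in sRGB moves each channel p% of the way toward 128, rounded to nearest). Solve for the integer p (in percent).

#C8FE7C is rgb(200, 254, 124); #98AB7F is rgb(152, 171, 127).
On the G channel (widest range): 171 ≈ 254 + (p/100)(128 − 254), so p ≈ 100×(171 − 254)/(128 − 254) = -8300/-126 = 65.87.
p = 66 reproduces all three channels after rounding.

66%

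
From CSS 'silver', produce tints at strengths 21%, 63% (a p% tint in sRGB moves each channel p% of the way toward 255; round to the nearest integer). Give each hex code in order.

CSS silver is rgb(192, 192, 192).
21%: (192 + 13.23 = 205.23→205, 192 + 13.23 = 205.23→205, 192 + 13.23 = 205.23→205) → #CDCDCD
63%: (192 + 39.69 = 231.69→232, 192 + 39.69 = 231.69→232, 192 + 39.69 = 231.69→232) → #E8E8E8

#CDCDCD, #E8E8E8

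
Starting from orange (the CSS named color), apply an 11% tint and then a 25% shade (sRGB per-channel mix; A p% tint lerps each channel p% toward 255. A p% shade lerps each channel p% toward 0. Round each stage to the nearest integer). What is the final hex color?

CSS orange is rgb(255, 165, 0).
An 11% tint moves each channel 11% toward 255:
  R: 255 + 0 = 255 → 255
  G: 165 + 0.11×(255−165) = 165 + 9.9 = 174.9 → 175
  B: 0 + 28.05 = 28.05 → 28
After the tint: rgb(255, 175, 28) = #ffaf1c.
Lerp each channel 25% toward 0:
  R: 255 + 0.25×(0−255) = 255 − 63.75 = 191.25 → 191
  G: 175 + 0.25×(0−175) = 175 − 43.75 = 131.25 → 131
  B: 28 + 0.25×(0−28) = 28 − 7 = 21 → 21
rgb(191, 131, 21) = #bf8315.

#bf8315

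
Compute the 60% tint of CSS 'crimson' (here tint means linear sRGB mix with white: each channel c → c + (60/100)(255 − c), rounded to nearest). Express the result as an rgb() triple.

rgb(241, 161, 177)

CSS crimson is rgb(220, 20, 60).
A 60% tint moves each channel 60% toward 255:
  R: 220 + 0.6×(255−220) = 220 + 21 = 241 → 241
  G: 20 + 141 = 161 → 161
  B: 60 + 0.6×(255−60) = 60 + 117 = 177 → 177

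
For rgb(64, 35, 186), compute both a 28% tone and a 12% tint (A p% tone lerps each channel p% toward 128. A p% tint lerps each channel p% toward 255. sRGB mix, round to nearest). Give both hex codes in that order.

#523daa, #573dc2

28% tone:
  R: 64 + 17.92 = 81.92 → 82
  G: 35 + 0.28×(128−35) = 35 + 26.04 = 61.04 → 61
  B: 186 + 0.28×(128−186) = 186 − 16.24 = 169.76 → 170
  → #523daa
12% tint:
  R: 64 + 22.92 = 86.92 → 87
  G: 35 + 0.12×(255−35) = 35 + 26.4 = 61.4 → 61
  B: 186 + 8.28 = 194.28 → 194
  → #573dc2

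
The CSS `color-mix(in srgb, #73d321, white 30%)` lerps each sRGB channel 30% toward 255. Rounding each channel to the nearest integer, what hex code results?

#9de064

#73d321 is rgb(115, 211, 33).
Lerp each channel 30% toward 255:
  R: 115 + 0.3×(255−115) = 115 + 42 = 157 → 157
  G: 211 + 0.3×(255−211) = 211 + 13.2 = 224.2 → 224
  B: 33 + 66.6 = 99.6 → 100
rgb(157, 224, 100) = #9de064.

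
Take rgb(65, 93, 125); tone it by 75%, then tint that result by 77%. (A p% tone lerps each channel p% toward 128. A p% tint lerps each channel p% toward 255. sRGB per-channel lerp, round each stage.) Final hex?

Per channel, c → c + 0.75(128 − c):
  R: 65 + 0.75×(128−65) = 65 + 47.25 = 112.25 → 112
  G: 93 + 0.75×(128−93) = 93 + 26.25 = 119.25 → 119
  B: 125 + 2.25 = 127.25 → 127
After the tone: rgb(112, 119, 127) = #70777F.
A 77% tint moves each channel 77% toward 255:
  R: 112 + 110.11 = 222.11 → 222
  G: 119 + 104.72 = 223.72 → 224
  B: 127 + 0.77×(255−127) = 127 + 98.56 = 225.56 → 226
rgb(222, 224, 226) = #DEE0E2.

#DEE0E2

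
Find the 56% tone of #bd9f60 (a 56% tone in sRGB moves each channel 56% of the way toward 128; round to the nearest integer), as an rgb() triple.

#bd9f60 is rgb(189, 159, 96).
Per channel, c → c + 0.56(128 − c):
  R: 189 + 0.56×(128−189) = 189 − 34.16 = 154.84 → 155
  G: 159 − 17.36 = 141.64 → 142
  B: 96 + 0.56×(128−96) = 96 + 17.92 = 113.92 → 114

rgb(155, 142, 114)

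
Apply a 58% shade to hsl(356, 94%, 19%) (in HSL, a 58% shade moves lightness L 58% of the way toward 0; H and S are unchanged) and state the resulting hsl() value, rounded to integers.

hsl(356, 94%, 8%)

L moves 58% from 19 toward 0: 19 − 11.02 = 7.98 → 8.
H and S are unchanged.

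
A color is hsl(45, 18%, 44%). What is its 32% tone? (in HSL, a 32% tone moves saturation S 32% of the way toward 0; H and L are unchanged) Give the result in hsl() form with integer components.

hsl(45, 12%, 44%)

S moves 32% from 18 toward 0: 18 − 5.76 = 12.24 → 12.
H and L are unchanged.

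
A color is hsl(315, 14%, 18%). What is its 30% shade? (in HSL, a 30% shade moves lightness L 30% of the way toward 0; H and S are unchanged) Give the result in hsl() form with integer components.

hsl(315, 14%, 13%)

L moves 30% from 18 toward 0: 18 − 5.4 = 12.6 → 13.
H and S are unchanged.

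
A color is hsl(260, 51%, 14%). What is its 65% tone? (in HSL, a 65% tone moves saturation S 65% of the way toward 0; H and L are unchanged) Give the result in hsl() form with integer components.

S moves 65% from 51 toward 0: 51 − 33.15 = 17.85 → 18.
H and L are unchanged.

hsl(260, 18%, 14%)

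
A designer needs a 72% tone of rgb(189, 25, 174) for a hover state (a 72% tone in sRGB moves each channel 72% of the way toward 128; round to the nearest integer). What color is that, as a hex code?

Per channel, c → c + 0.72(128 − c):
  R: 189 − 43.92 = 145.08 → 145
  G: 25 + 0.72×(128−25) = 25 + 74.16 = 99.16 → 99
  B: 174 + 0.72×(128−174) = 174 − 33.12 = 140.88 → 141
rgb(145, 99, 141) = #91638d.

#91638d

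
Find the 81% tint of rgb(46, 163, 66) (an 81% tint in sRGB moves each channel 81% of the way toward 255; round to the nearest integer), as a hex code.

#D7EEDB

Lerp each channel 81% toward 255:
  R: 46 + 169.29 = 215.29 → 215
  G: 163 + 0.81×(255−163) = 163 + 74.52 = 237.52 → 238
  B: 66 + 0.81×(255−66) = 66 + 153.09 = 219.09 → 219
rgb(215, 238, 219) = #D7EEDB.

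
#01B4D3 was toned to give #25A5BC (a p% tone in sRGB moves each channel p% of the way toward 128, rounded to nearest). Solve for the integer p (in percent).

#01B4D3 is rgb(1, 180, 211); #25A5BC is rgb(37, 165, 188).
On the R channel (widest range): 37 ≈ 1 + (p/100)(128 − 1), so p ≈ 100×(37 − 1)/(128 − 1) = 3600/127 = 28.35.
p = 28 reproduces all three channels after rounding.

28%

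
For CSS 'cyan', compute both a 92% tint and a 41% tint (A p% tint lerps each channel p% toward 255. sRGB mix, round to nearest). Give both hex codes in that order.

CSS cyan is rgb(0, 255, 255).
92% tint:
  R: 0 + 0.92×(255−0) = 0 + 234.6 = 234.6 → 235
  G: 255 + 0 = 255 → 255
  B: 255 + 0 = 255 → 255
  → #EBFFFF
41% tint:
  R: 0 + 104.55 = 104.55 → 105
  G: 255 + 0 = 255 → 255
  B: 255 + 0.41×(255−255) = 255 + 0 = 255 → 255
  → #69FFFF

#EBFFFF, #69FFFF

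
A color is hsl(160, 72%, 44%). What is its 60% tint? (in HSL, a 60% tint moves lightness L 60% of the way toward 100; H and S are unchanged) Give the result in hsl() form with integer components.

hsl(160, 72%, 78%)

L moves 60% from 44 toward 100: 44 + 33.6 = 77.6 → 78.
H and S are unchanged.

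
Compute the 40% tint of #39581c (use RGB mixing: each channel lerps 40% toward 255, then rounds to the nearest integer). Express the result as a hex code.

#39581c is rgb(57, 88, 28).
Per channel, c → c + 0.4(255 − c):
  R: 57 + 0.4×(255−57) = 57 + 79.2 = 136.2 → 136
  G: 88 + 0.4×(255−88) = 88 + 66.8 = 154.8 → 155
  B: 28 + 0.4×(255−28) = 28 + 90.8 = 118.8 → 119
rgb(136, 155, 119) = #889b77.

#889b77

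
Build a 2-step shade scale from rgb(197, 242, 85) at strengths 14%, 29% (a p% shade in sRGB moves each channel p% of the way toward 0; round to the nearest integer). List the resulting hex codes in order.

#A9D049, #8CAC3C

14%: (197 − 27.58 = 169.42→169, 242 − 33.88 = 208.12→208, 85 − 11.9 = 73.1→73) → #A9D049
29%: (197 − 57.13 = 139.87→140, 242 − 70.18 = 171.82→172, 85 − 24.65 = 60.35→60) → #8CAC3C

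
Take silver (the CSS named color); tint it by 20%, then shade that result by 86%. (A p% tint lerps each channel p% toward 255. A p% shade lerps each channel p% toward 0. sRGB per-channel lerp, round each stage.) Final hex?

#1d1d1d

CSS silver is rgb(192, 192, 192).
A 20% tint moves each channel 20% toward 255:
  R: 192 + 12.6 = 204.6 → 205
  G: 192 + 0.2×(255−192) = 192 + 12.6 = 204.6 → 205
  B: 192 + 12.6 = 204.6 → 205
After the tint: rgb(205, 205, 205) = #cdcdcd.
Lerp each channel 86% toward 0:
  R: 205 + 0.86×(0−205) = 205 − 176.3 = 28.7 → 29
  G: 205 + 0.86×(0−205) = 205 − 176.3 = 28.7 → 29
  B: 205 − 176.3 = 28.7 → 29
rgb(29, 29, 29) = #1d1d1d.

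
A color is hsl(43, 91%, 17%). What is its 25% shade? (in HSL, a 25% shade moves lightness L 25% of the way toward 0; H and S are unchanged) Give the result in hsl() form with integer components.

L moves 25% from 17 toward 0: 17 − 4.25 = 12.75 → 13.
H and S are unchanged.

hsl(43, 91%, 13%)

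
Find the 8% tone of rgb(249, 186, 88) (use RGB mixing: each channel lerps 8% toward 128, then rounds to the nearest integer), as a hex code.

Per channel, c → c + 0.08(128 − c):
  R: 249 − 9.68 = 239.32 → 239
  G: 186 + 0.08×(128−186) = 186 − 4.64 = 181.36 → 181
  B: 88 + 0.08×(128−88) = 88 + 3.2 = 91.2 → 91
rgb(239, 181, 91) = #EFB55B.

#EFB55B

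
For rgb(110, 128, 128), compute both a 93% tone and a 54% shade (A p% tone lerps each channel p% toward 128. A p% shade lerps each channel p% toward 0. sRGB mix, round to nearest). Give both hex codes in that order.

93% tone:
  R: 110 + 0.93×(128−110) = 110 + 16.74 = 126.74 → 127
  G: 128 + 0.93×(128−128) = 128 + 0 = 128 → 128
  B: 128 + 0.93×(128−128) = 128 + 0 = 128 → 128
  → #7F8080
54% shade:
  R: 110 + 0.54×(0−110) = 110 − 59.4 = 50.6 → 51
  G: 128 − 69.12 = 58.88 → 59
  B: 128 − 69.12 = 58.88 → 59
  → #333B3B

#7F8080, #333B3B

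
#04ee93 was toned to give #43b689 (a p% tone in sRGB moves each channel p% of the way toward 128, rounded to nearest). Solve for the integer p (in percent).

51%

#04ee93 is rgb(4, 238, 147); #43b689 is rgb(67, 182, 137).
On the R channel (widest range): 67 ≈ 4 + (p/100)(128 − 4), so p ≈ 100×(67 − 4)/(128 − 4) = 6300/124 = 50.81.
p = 51 reproduces all three channels after rounding.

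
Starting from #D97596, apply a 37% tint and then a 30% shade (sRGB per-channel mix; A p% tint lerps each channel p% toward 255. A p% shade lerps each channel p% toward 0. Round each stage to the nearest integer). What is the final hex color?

#D97596 is rgb(217, 117, 150).
Lerp each channel 37% toward 255:
  R: 217 + 14.06 = 231.06 → 231
  G: 117 + 0.37×(255−117) = 117 + 51.06 = 168.06 → 168
  B: 150 + 0.37×(255−150) = 150 + 38.85 = 188.85 → 189
After the tint: rgb(231, 168, 189) = #E7A8BD.
Lerp each channel 30% toward 0:
  R: 231 − 69.3 = 161.7 → 162
  G: 168 − 50.4 = 117.6 → 118
  B: 189 + 0.3×(0−189) = 189 − 56.7 = 132.3 → 132
rgb(162, 118, 132) = #A27684.

#A27684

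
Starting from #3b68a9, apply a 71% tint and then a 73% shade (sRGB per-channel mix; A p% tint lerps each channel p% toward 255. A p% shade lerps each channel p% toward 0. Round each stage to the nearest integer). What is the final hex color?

#35393e

#3b68a9 is rgb(59, 104, 169).
Lerp each channel 71% toward 255:
  R: 59 + 0.71×(255−59) = 59 + 139.16 = 198.16 → 198
  G: 104 + 0.71×(255−104) = 104 + 107.21 = 211.21 → 211
  B: 169 + 61.06 = 230.06 → 230
After the tint: rgb(198, 211, 230) = #c6d3e6.
A 73% shade moves each channel 73% toward 0:
  R: 198 + 0.73×(0−198) = 198 − 144.54 = 53.46 → 53
  G: 211 − 154.03 = 56.97 → 57
  B: 230 + 0.73×(0−230) = 230 − 167.9 = 62.1 → 62
rgb(53, 57, 62) = #35393e.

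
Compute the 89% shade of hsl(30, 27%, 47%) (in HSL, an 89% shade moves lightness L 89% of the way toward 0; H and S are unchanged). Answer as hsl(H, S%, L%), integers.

hsl(30, 27%, 5%)

L moves 89% from 47 toward 0: 47 − 41.83 = 5.17 → 5.
H and S are unchanged.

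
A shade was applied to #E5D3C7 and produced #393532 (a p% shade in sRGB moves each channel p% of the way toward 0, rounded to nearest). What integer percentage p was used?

#E5D3C7 is rgb(229, 211, 199); #393532 is rgb(57, 53, 50).
On the R channel (widest range): 57 ≈ 229 + (p/100)(0 − 229), so p ≈ 100×(57 − 229)/(0 − 229) = -17200/-229 = 75.11.
p = 75 reproduces all three channels after rounding.

75%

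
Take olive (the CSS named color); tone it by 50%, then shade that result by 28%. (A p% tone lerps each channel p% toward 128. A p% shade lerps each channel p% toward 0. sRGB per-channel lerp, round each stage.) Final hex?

CSS olive is rgb(128, 128, 0).
A 50% tone moves each channel 50% toward 128:
  R: 128 + 0 = 128 → 128
  G: 128 + 0 = 128 → 128
  B: 0 + 0.5×(128−0) = 0 + 64 = 64 → 64
After the tone: rgb(128, 128, 64) = #808040.
A 28% shade moves each channel 28% toward 0:
  R: 128 + 0.28×(0−128) = 128 − 35.84 = 92.16 → 92
  G: 128 − 35.84 = 92.16 → 92
  B: 64 − 17.92 = 46.08 → 46
rgb(92, 92, 46) = #5C5C2E.

#5C5C2E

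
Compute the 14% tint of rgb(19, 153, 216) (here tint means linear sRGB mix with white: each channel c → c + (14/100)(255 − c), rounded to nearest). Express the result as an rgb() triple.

Lerp each channel 14% toward 255:
  R: 19 + 0.14×(255−19) = 19 + 33.04 = 52.04 → 52
  G: 153 + 0.14×(255−153) = 153 + 14.28 = 167.28 → 167
  B: 216 + 0.14×(255−216) = 216 + 5.46 = 221.46 → 221

rgb(52, 167, 221)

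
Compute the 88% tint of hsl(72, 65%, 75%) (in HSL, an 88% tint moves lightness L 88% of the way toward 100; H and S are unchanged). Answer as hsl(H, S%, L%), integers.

hsl(72, 65%, 97%)

L moves 88% from 75 toward 100: 75 + 22 = 97 → 97.
H and S are unchanged.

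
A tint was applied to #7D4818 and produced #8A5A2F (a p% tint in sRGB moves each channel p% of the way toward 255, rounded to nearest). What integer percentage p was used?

#7D4818 is rgb(125, 72, 24); #8A5A2F is rgb(138, 90, 47).
On the B channel (widest range): 47 ≈ 24 + (p/100)(255 − 24), so p ≈ 100×(47 − 24)/(255 − 24) = 2300/231 = 9.96.
p = 10 reproduces all three channels after rounding.

10%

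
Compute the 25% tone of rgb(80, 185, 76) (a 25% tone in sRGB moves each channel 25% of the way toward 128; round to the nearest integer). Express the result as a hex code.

#5cab59

Lerp each channel 25% toward 128:
  R: 80 + 0.25×(128−80) = 80 + 12 = 92 → 92
  G: 185 + 0.25×(128−185) = 185 − 14.25 = 170.75 → 171
  B: 76 + 0.25×(128−76) = 76 + 13 = 89 → 89
rgb(92, 171, 89) = #5cab59.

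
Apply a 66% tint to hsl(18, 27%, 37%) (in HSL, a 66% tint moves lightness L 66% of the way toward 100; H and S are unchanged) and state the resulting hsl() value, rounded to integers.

hsl(18, 27%, 79%)

L moves 66% from 37 toward 100: 37 + 41.58 = 78.58 → 79.
H and S are unchanged.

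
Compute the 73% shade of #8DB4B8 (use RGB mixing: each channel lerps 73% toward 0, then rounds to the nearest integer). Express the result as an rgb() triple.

rgb(38, 49, 50)

#8DB4B8 is rgb(141, 180, 184).
Per channel, c → c + 0.73(0 − c):
  R: 141 − 102.93 = 38.07 → 38
  G: 180 + 0.73×(0−180) = 180 − 131.4 = 48.6 → 49
  B: 184 + 0.73×(0−184) = 184 − 134.32 = 49.68 → 50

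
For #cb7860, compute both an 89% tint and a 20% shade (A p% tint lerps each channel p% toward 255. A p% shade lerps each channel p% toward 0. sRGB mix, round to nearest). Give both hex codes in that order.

#f9f0ee, #a2604d

#cb7860 is rgb(203, 120, 96).
89% tint:
  R: 203 + 46.28 = 249.28 → 249
  G: 120 + 0.89×(255−120) = 120 + 120.15 = 240.15 → 240
  B: 96 + 0.89×(255−96) = 96 + 141.51 = 237.51 → 238
  → #f9f0ee
20% shade:
  R: 203 + 0.2×(0−203) = 203 − 40.6 = 162.4 → 162
  G: 120 − 24 = 96 → 96
  B: 96 + 0.2×(0−96) = 96 − 19.2 = 76.8 → 77
  → #a2604d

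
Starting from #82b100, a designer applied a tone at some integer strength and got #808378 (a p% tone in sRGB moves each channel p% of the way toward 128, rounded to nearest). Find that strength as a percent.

#82b100 is rgb(130, 177, 0); #808378 is rgb(128, 131, 120).
On the B channel (widest range): 120 ≈ 0 + (p/100)(128 − 0), so p ≈ 100×(120 − 0)/(128 − 0) = 12000/128 = 93.75.
p = 94 reproduces all three channels after rounding.

94%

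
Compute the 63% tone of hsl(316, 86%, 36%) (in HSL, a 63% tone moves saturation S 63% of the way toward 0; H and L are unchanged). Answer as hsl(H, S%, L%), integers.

hsl(316, 32%, 36%)

S moves 63% from 86 toward 0: 86 − 54.18 = 31.82 → 32.
H and L are unchanged.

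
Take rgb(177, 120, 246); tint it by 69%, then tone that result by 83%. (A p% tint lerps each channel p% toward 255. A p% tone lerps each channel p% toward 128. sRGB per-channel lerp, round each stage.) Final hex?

#928E95

Lerp each channel 69% toward 255:
  R: 177 + 53.82 = 230.82 → 231
  G: 120 + 0.69×(255−120) = 120 + 93.15 = 213.15 → 213
  B: 246 + 6.21 = 252.21 → 252
After the tint: rgb(231, 213, 252) = #E7D5FC.
Lerp each channel 83% toward 128:
  R: 231 + 0.83×(128−231) = 231 − 85.49 = 145.51 → 146
  G: 213 − 70.55 = 142.45 → 142
  B: 252 − 102.92 = 149.08 → 149
rgb(146, 142, 149) = #928E95.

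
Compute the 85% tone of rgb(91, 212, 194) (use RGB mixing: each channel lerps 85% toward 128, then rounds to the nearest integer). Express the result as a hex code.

Per channel, c → c + 0.85(128 − c):
  R: 91 + 0.85×(128−91) = 91 + 31.45 = 122.45 → 122
  G: 212 − 71.4 = 140.6 → 141
  B: 194 − 56.1 = 137.9 → 138
rgb(122, 141, 138) = #7A8D8A.

#7A8D8A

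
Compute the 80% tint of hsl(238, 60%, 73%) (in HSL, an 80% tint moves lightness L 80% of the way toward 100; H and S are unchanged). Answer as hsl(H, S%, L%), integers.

hsl(238, 60%, 95%)

L moves 80% from 73 toward 100: 73 + 21.6 = 94.6 → 95.
H and S are unchanged.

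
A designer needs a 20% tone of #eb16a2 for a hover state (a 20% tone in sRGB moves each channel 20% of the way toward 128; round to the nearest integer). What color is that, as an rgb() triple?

#eb16a2 is rgb(235, 22, 162).
A 20% tone moves each channel 20% toward 128:
  R: 235 + 0.2×(128−235) = 235 − 21.4 = 213.6 → 214
  G: 22 + 0.2×(128−22) = 22 + 21.2 = 43.2 → 43
  B: 162 + 0.2×(128−162) = 162 − 6.8 = 155.2 → 155

rgb(214, 43, 155)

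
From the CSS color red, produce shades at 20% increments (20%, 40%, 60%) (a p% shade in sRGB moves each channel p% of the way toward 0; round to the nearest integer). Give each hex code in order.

#cc0000, #990000, #660000

CSS red is rgb(255, 0, 0).
20%: (255 − 51 = 204→204, 0→0, 0→0) → #cc0000
40%: (255 − 102 = 153→153, 0→0, 0→0) → #990000
60%: (255 − 153 = 102→102, 0→0, 0→0) → #660000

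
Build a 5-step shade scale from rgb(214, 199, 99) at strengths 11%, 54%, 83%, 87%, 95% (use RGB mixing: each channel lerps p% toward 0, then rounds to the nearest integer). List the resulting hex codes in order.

11%: (214 − 23.54 = 190.46→190, 199 − 21.89 = 177.11→177, 99 − 10.89 = 88.11→88) → #beb158
54%: (214 − 115.56 = 98.44→98, 199 − 107.46 = 91.54→92, 99 − 53.46 = 45.54→46) → #625c2e
83%: (214 − 177.62 = 36.38→36, 199 − 165.17 = 33.83→34, 99 − 82.17 = 16.83→17) → #242211
87%: (214 − 186.18 = 27.82→28, 199 − 173.13 = 25.87→26, 99 − 86.13 = 12.87→13) → #1c1a0d
95%: (214 − 203.3 = 10.7→11, 199 − 189.05 = 9.95→10, 99 − 94.05 = 4.95→5) → #0b0a05

#beb158, #625c2e, #242211, #1c1a0d, #0b0a05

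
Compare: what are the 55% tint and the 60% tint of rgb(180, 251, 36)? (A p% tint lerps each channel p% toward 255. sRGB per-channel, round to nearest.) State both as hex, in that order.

#DDFD9C, #E1FDA7

55% tint:
  R: 180 + 0.55×(255−180) = 180 + 41.25 = 221.25 → 221
  G: 251 + 0.55×(255−251) = 251 + 2.2 = 253.2 → 253
  B: 36 + 0.55×(255−36) = 36 + 120.45 = 156.45 → 156
  → #DDFD9C
60% tint:
  R: 180 + 45 = 225 → 225
  G: 251 + 0.6×(255−251) = 251 + 2.4 = 253.4 → 253
  B: 36 + 131.4 = 167.4 → 167
  → #E1FDA7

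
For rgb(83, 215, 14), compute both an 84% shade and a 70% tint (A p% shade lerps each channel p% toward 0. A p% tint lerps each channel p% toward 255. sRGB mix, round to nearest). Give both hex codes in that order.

#0D2202, #CBF3B7

84% shade:
  R: 83 + 0.84×(0−83) = 83 − 69.72 = 13.28 → 13
  G: 215 + 0.84×(0−215) = 215 − 180.6 = 34.4 → 34
  B: 14 + 0.84×(0−14) = 14 − 11.76 = 2.24 → 2
  → #0D2202
70% tint:
  R: 83 + 0.7×(255−83) = 83 + 120.4 = 203.4 → 203
  G: 215 + 28 = 243 → 243
  B: 14 + 0.7×(255−14) = 14 + 168.7 = 182.7 → 183
  → #CBF3B7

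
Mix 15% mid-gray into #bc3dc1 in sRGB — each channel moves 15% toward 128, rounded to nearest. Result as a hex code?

#bc3dc1 is rgb(188, 61, 193).
Lerp each channel 15% toward 128:
  R: 188 + 0.15×(128−188) = 188 − 9 = 179 → 179
  G: 61 + 0.15×(128−61) = 61 + 10.05 = 71.05 → 71
  B: 193 − 9.75 = 183.25 → 183
rgb(179, 71, 183) = #b347b7.

#b347b7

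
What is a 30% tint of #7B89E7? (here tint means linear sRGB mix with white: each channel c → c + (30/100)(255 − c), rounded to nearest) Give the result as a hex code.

#A3ACEE

#7B89E7 is rgb(123, 137, 231).
Lerp each channel 30% toward 255:
  R: 123 + 39.6 = 162.6 → 163
  G: 137 + 0.3×(255−137) = 137 + 35.4 = 172.4 → 172
  B: 231 + 0.3×(255−231) = 231 + 7.2 = 238.2 → 238
rgb(163, 172, 238) = #A3ACEE.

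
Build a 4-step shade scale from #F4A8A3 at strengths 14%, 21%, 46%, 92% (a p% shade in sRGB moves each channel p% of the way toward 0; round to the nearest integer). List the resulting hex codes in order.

#F4A8A3 is rgb(244, 168, 163).
14%: (244 − 34.16 = 209.84→210, 168 − 23.52 = 144.48→144, 163 − 22.82 = 140.18→140) → #D2908C
21%: (244 − 51.24 = 192.76→193, 168 − 35.28 = 132.72→133, 163 − 34.23 = 128.77→129) → #C18581
46%: (244 − 112.24 = 131.76→132, 168 − 77.28 = 90.72→91, 163 − 74.98 = 88.02→88) → #845B58
92%: (244 − 224.48 = 19.52→20, 168 − 154.56 = 13.44→13, 163 − 149.96 = 13.04→13) → #140D0D

#D2908C, #C18581, #845B58, #140D0D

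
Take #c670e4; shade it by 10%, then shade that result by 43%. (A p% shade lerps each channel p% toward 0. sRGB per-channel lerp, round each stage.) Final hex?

#c670e4 is rgb(198, 112, 228).
A 10% shade moves each channel 10% toward 0:
  R: 198 + 0.1×(0−198) = 198 − 19.8 = 178.2 → 178
  G: 112 + 0.1×(0−112) = 112 − 11.2 = 100.8 → 101
  B: 228 + 0.1×(0−228) = 228 − 22.8 = 205.2 → 205
After the shade: rgb(178, 101, 205) = #b265cd.
A 43% shade moves each channel 43% toward 0:
  R: 178 − 76.54 = 101.46 → 101
  G: 101 − 43.43 = 57.57 → 58
  B: 205 + 0.43×(0−205) = 205 − 88.15 = 116.85 → 117
rgb(101, 58, 117) = #653a75.

#653a75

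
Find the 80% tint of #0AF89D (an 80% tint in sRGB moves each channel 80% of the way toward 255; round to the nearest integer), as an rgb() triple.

#0AF89D is rgb(10, 248, 157).
Lerp each channel 80% toward 255:
  R: 10 + 196 = 206 → 206
  G: 248 + 5.6 = 253.6 → 254
  B: 157 + 78.4 = 235.4 → 235

rgb(206, 254, 235)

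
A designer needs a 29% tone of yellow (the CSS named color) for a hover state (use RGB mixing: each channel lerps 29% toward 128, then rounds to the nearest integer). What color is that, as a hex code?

#DADA25

CSS yellow is rgb(255, 255, 0).
Per channel, c → c + 0.29(128 − c):
  R: 255 − 36.83 = 218.17 → 218
  G: 255 + 0.29×(128−255) = 255 − 36.83 = 218.17 → 218
  B: 0 + 0.29×(128−0) = 0 + 37.12 = 37.12 → 37
rgb(218, 218, 37) = #DADA25.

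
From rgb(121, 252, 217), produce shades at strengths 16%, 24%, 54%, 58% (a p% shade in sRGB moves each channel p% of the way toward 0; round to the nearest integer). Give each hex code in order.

16%: (121 − 19.36 = 101.64→102, 252 − 40.32 = 211.68→212, 217 − 34.72 = 182.28→182) → #66d4b6
24%: (121 − 29.04 = 91.96→92, 252 − 60.48 = 191.52→192, 217 − 52.08 = 164.92→165) → #5cc0a5
54%: (121 − 65.34 = 55.66→56, 252 − 136.08 = 115.92→116, 217 − 117.18 = 99.82→100) → #387464
58%: (121 − 70.18 = 50.82→51, 252 − 146.16 = 105.84→106, 217 − 125.86 = 91.14→91) → #336a5b

#66d4b6, #5cc0a5, #387464, #336a5b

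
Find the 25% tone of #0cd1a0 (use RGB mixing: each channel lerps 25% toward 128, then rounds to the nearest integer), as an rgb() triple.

#0cd1a0 is rgb(12, 209, 160).
Lerp each channel 25% toward 128:
  R: 12 + 29 = 41 → 41
  G: 209 − 20.25 = 188.75 → 189
  B: 160 − 8 = 152 → 152

rgb(41, 189, 152)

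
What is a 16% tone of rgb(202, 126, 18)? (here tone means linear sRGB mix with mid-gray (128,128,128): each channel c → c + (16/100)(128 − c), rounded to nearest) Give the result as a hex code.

#be7e24

A 16% tone moves each channel 16% toward 128:
  R: 202 + 0.16×(128−202) = 202 − 11.84 = 190.16 → 190
  G: 126 + 0.16×(128−126) = 126 + 0.32 = 126.32 → 126
  B: 18 + 0.16×(128−18) = 18 + 17.6 = 35.6 → 36
rgb(190, 126, 36) = #be7e24.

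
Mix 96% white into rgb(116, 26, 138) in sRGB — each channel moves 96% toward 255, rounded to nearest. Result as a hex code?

Lerp each channel 96% toward 255:
  R: 116 + 0.96×(255−116) = 116 + 133.44 = 249.44 → 249
  G: 26 + 0.96×(255−26) = 26 + 219.84 = 245.84 → 246
  B: 138 + 112.32 = 250.32 → 250
rgb(249, 246, 250) = #F9F6FA.

#F9F6FA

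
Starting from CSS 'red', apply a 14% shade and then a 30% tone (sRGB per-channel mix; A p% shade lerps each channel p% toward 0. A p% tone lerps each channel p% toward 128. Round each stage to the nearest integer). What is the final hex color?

#C02626

CSS red is rgb(255, 0, 0).
Per channel, c → c + 0.14(0 − c):
  R: 255 + 0.14×(0−255) = 255 − 35.7 = 219.3 → 219
  G: 0 + 0.14×(0−0) = 0 + 0 = 0 → 0
  B: 0 + 0 = 0 → 0
After the shade: rgb(219, 0, 0) = #DB0000.
Lerp each channel 30% toward 128:
  R: 219 − 27.3 = 191.7 → 192
  G: 0 + 38.4 = 38.4 → 38
  B: 0 + 0.3×(128−0) = 0 + 38.4 = 38.4 → 38
rgb(192, 38, 38) = #C02626.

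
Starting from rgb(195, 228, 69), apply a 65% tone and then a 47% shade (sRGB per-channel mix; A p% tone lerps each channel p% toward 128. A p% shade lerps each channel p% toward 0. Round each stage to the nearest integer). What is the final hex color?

#505639

Per channel, c → c + 0.65(128 − c):
  R: 195 + 0.65×(128−195) = 195 − 43.55 = 151.45 → 151
  G: 228 + 0.65×(128−228) = 228 − 65 = 163 → 163
  B: 69 + 0.65×(128−69) = 69 + 38.35 = 107.35 → 107
After the tone: rgb(151, 163, 107) = #97A36B.
A 47% shade moves each channel 47% toward 0:
  R: 151 − 70.97 = 80.03 → 80
  G: 163 + 0.47×(0−163) = 163 − 76.61 = 86.39 → 86
  B: 107 + 0.47×(0−107) = 107 − 50.29 = 56.71 → 57
rgb(80, 86, 57) = #505639.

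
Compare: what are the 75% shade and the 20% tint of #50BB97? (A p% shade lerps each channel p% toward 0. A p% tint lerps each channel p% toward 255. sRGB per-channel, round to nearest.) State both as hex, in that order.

#142F26, #73C9AC

#50BB97 is rgb(80, 187, 151).
75% shade:
  R: 80 + 0.75×(0−80) = 80 − 60 = 20 → 20
  G: 187 − 140.25 = 46.75 → 47
  B: 151 − 113.25 = 37.75 → 38
  → #142F26
20% tint:
  R: 80 + 35 = 115 → 115
  G: 187 + 13.6 = 200.6 → 201
  B: 151 + 0.2×(255−151) = 151 + 20.8 = 171.8 → 172
  → #73C9AC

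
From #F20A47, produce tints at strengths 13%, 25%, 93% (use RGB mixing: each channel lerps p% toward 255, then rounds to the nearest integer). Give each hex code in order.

#F42A5F, #F54775, #FEEEF2

#F20A47 is rgb(242, 10, 71).
13%: (242 + 1.69 = 243.69→244, 10 + 31.85 = 41.85→42, 71 + 23.92 = 94.92→95) → #F42A5F
25%: (242 + 3.25 = 245.25→245, 10 + 61.25 = 71.25→71, 71 + 46 = 117→117) → #F54775
93%: (242 + 12.09 = 254.09→254, 10 + 227.85 = 237.85→238, 71 + 171.12 = 242.12→242) → #FEEEF2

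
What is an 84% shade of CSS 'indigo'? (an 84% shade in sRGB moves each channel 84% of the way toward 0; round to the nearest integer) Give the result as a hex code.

CSS indigo is rgb(75, 0, 130).
Per channel, c → c + 0.84(0 − c):
  R: 75 + 0.84×(0−75) = 75 − 63 = 12 → 12
  G: 0 + 0.84×(0−0) = 0 + 0 = 0 → 0
  B: 130 − 109.2 = 20.8 → 21
rgb(12, 0, 21) = #0C0015.

#0C0015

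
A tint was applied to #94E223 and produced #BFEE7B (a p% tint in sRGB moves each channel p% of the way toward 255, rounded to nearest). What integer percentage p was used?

40%

#94E223 is rgb(148, 226, 35); #BFEE7B is rgb(191, 238, 123).
On the B channel (widest range): 123 ≈ 35 + (p/100)(255 − 35), so p ≈ 100×(123 − 35)/(255 − 35) = 8800/220 = 40.00.
p = 40 reproduces all three channels after rounding.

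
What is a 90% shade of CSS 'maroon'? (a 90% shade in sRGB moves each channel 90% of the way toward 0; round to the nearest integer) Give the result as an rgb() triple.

CSS maroon is rgb(128, 0, 0).
Lerp each channel 90% toward 0:
  R: 128 + 0.9×(0−128) = 128 − 115.2 = 12.8 → 13
  G: 0 + 0 = 0 → 0
  B: 0 + 0.9×(0−0) = 0 + 0 = 0 → 0

rgb(13, 0, 0)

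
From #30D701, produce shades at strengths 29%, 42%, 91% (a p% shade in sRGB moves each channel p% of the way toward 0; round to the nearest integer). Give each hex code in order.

#30D701 is rgb(48, 215, 1).
29%: (48 − 13.92 = 34.08→34, 215 − 62.35 = 152.65→153, 1→1) → #229901
42%: (48 − 20.16 = 27.84→28, 215 − 90.3 = 124.7→125, 1→1) → #1C7D01
91%: (48 − 43.68 = 4.32→4, 215 − 195.65 = 19.35→19, 1 − 0.91 = 0.09→0) → #041300

#229901, #1C7D01, #041300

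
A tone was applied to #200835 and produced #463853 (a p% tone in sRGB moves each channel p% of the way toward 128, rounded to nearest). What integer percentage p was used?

#200835 is rgb(32, 8, 53); #463853 is rgb(70, 56, 83).
On the G channel (widest range): 56 ≈ 8 + (p/100)(128 − 8), so p ≈ 100×(56 − 8)/(128 − 8) = 4800/120 = 40.00.
p = 40 reproduces all three channels after rounding.

40%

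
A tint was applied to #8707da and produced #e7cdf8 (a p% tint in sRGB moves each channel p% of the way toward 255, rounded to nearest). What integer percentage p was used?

80%

#8707da is rgb(135, 7, 218); #e7cdf8 is rgb(231, 205, 248).
On the G channel (widest range): 205 ≈ 7 + (p/100)(255 − 7), so p ≈ 100×(205 − 7)/(255 − 7) = 19800/248 = 79.84.
p = 80 reproduces all three channels after rounding.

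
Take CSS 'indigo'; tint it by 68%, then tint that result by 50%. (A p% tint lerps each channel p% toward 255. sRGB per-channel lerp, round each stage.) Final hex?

CSS indigo is rgb(75, 0, 130).
Per channel, c → c + 0.68(255 − c):
  R: 75 + 0.68×(255−75) = 75 + 122.4 = 197.4 → 197
  G: 0 + 173.4 = 173.4 → 173
  B: 130 + 0.68×(255−130) = 130 + 85 = 215 → 215
After the tint: rgb(197, 173, 215) = #c5add7.
Lerp each channel 50% toward 255:
  R: 197 + 29 = 226 → 226
  G: 173 + 41 = 214 → 214
  B: 215 + 20 = 235 → 235
rgb(226, 214, 235) = #e2d6eb.

#e2d6eb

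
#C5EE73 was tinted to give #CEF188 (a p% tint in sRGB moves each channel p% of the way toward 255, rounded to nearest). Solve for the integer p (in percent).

15%

#C5EE73 is rgb(197, 238, 115); #CEF188 is rgb(206, 241, 136).
On the B channel (widest range): 136 ≈ 115 + (p/100)(255 − 115), so p ≈ 100×(136 − 115)/(255 − 115) = 2100/140 = 15.00.
p = 15 reproduces all three channels after rounding.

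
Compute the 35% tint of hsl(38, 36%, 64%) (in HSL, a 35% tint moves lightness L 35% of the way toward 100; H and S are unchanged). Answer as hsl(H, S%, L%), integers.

hsl(38, 36%, 77%)

L moves 35% from 64 toward 100: 64 + 12.6 = 76.6 → 77.
H and S are unchanged.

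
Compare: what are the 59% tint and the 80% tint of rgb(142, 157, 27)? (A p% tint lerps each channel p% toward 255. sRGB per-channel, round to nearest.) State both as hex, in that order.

#D1D7A2, #E8EBD1

59% tint:
  R: 142 + 0.59×(255−142) = 142 + 66.67 = 208.67 → 209
  G: 157 + 0.59×(255−157) = 157 + 57.82 = 214.82 → 215
  B: 27 + 0.59×(255−27) = 27 + 134.52 = 161.52 → 162
  → #D1D7A2
80% tint:
  R: 142 + 0.8×(255−142) = 142 + 90.4 = 232.4 → 232
  G: 157 + 78.4 = 235.4 → 235
  B: 27 + 0.8×(255−27) = 27 + 182.4 = 209.4 → 209
  → #E8EBD1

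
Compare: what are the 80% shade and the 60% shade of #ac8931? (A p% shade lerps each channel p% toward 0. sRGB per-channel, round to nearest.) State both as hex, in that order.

#ac8931 is rgb(172, 137, 49).
80% shade:
  R: 172 + 0.8×(0−172) = 172 − 137.6 = 34.4 → 34
  G: 137 − 109.6 = 27.4 → 27
  B: 49 − 39.2 = 9.8 → 10
  → #221b0a
60% shade:
  R: 172 − 103.2 = 68.8 → 69
  G: 137 + 0.6×(0−137) = 137 − 82.2 = 54.8 → 55
  B: 49 + 0.6×(0−49) = 49 − 29.4 = 19.6 → 20
  → #453714

#221b0a, #453714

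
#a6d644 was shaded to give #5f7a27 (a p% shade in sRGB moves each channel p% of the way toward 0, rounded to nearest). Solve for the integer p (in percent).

#a6d644 is rgb(166, 214, 68); #5f7a27 is rgb(95, 122, 39).
On the G channel (widest range): 122 ≈ 214 + (p/100)(0 − 214), so p ≈ 100×(122 − 214)/(0 − 214) = -9200/-214 = 42.99.
p = 43 reproduces all three channels after rounding.

43%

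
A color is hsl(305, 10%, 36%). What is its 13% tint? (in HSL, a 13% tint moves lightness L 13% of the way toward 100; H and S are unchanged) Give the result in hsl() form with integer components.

hsl(305, 10%, 44%)

L moves 13% from 36 toward 100: 36 + 8.32 = 44.32 → 44.
H and S are unchanged.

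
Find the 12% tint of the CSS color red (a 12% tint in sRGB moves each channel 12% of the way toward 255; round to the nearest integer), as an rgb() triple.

CSS red is rgb(255, 0, 0).
Per channel, c → c + 0.12(255 − c):
  R: 255 + 0.12×(255−255) = 255 + 0 = 255 → 255
  G: 0 + 30.6 = 30.6 → 31
  B: 0 + 0.12×(255−0) = 0 + 30.6 = 30.6 → 31

rgb(255, 31, 31)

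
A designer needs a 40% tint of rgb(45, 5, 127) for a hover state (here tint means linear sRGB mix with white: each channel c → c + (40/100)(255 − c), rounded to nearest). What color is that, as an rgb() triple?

A 40% tint moves each channel 40% toward 255:
  R: 45 + 0.4×(255−45) = 45 + 84 = 129 → 129
  G: 5 + 0.4×(255−5) = 5 + 100 = 105 → 105
  B: 127 + 0.4×(255−127) = 127 + 51.2 = 178.2 → 178

rgb(129, 105, 178)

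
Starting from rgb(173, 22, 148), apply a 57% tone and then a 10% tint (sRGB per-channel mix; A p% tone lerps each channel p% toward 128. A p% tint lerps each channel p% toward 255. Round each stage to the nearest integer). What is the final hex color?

#9E6395

A 57% tone moves each channel 57% toward 128:
  R: 173 − 25.65 = 147.35 → 147
  G: 22 + 60.42 = 82.42 → 82
  B: 148 − 11.4 = 136.6 → 137
After the tone: rgb(147, 82, 137) = #935289.
Per channel, c → c + 0.1(255 − c):
  R: 147 + 0.1×(255−147) = 147 + 10.8 = 157.8 → 158
  G: 82 + 0.1×(255−82) = 82 + 17.3 = 99.3 → 99
  B: 137 + 11.8 = 148.8 → 149
rgb(158, 99, 149) = #9E6395.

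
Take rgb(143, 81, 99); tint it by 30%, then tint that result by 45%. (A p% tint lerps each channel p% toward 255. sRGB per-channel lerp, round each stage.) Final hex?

#D4BCC3

Lerp each channel 30% toward 255:
  R: 143 + 0.3×(255−143) = 143 + 33.6 = 176.6 → 177
  G: 81 + 52.2 = 133.2 → 133
  B: 99 + 0.3×(255−99) = 99 + 46.8 = 145.8 → 146
After the tint: rgb(177, 133, 146) = #B18592.
Per channel, c → c + 0.45(255 − c):
  R: 177 + 0.45×(255−177) = 177 + 35.1 = 212.1 → 212
  G: 133 + 54.9 = 187.9 → 188
  B: 146 + 0.45×(255−146) = 146 + 49.05 = 195.05 → 195
rgb(212, 188, 195) = #D4BCC3.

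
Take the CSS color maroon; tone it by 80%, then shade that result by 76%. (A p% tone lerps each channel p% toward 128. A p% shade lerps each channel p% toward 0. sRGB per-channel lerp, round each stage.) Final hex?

CSS maroon is rgb(128, 0, 0).
Lerp each channel 80% toward 128:
  R: 128 + 0.8×(128−128) = 128 + 0 = 128 → 128
  G: 0 + 0.8×(128−0) = 0 + 102.4 = 102.4 → 102
  B: 0 + 0.8×(128−0) = 0 + 102.4 = 102.4 → 102
After the tone: rgb(128, 102, 102) = #806666.
Lerp each channel 76% toward 0:
  R: 128 + 0.76×(0−128) = 128 − 97.28 = 30.72 → 31
  G: 102 + 0.76×(0−102) = 102 − 77.52 = 24.48 → 24
  B: 102 − 77.52 = 24.48 → 24
rgb(31, 24, 24) = #1f1818.

#1f1818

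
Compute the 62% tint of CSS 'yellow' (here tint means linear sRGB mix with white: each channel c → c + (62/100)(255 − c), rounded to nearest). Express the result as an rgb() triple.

CSS yellow is rgb(255, 255, 0).
A 62% tint moves each channel 62% toward 255:
  R: 255 + 0 = 255 → 255
  G: 255 + 0 = 255 → 255
  B: 0 + 158.1 = 158.1 → 158

rgb(255, 255, 158)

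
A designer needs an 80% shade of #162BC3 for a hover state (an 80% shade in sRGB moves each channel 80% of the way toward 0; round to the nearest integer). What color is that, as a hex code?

#162BC3 is rgb(22, 43, 195).
An 80% shade moves each channel 80% toward 0:
  R: 22 + 0.8×(0−22) = 22 − 17.6 = 4.4 → 4
  G: 43 + 0.8×(0−43) = 43 − 34.4 = 8.6 → 9
  B: 195 − 156 = 39 → 39
rgb(4, 9, 39) = #040927.

#040927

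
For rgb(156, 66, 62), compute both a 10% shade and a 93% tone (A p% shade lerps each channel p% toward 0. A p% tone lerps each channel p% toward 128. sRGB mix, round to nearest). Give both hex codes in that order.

10% shade:
  R: 156 + 0.1×(0−156) = 156 − 15.6 = 140.4 → 140
  G: 66 + 0.1×(0−66) = 66 − 6.6 = 59.4 → 59
  B: 62 + 0.1×(0−62) = 62 − 6.2 = 55.8 → 56
  → #8C3B38
93% tone:
  R: 156 − 26.04 = 129.96 → 130
  G: 66 + 0.93×(128−66) = 66 + 57.66 = 123.66 → 124
  B: 62 + 0.93×(128−62) = 62 + 61.38 = 123.38 → 123
  → #827C7B

#8C3B38, #827C7B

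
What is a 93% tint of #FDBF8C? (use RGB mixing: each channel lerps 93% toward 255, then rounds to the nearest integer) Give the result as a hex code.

#FFFBF7

#FDBF8C is rgb(253, 191, 140).
A 93% tint moves each channel 93% toward 255:
  R: 253 + 1.86 = 254.86 → 255
  G: 191 + 0.93×(255−191) = 191 + 59.52 = 250.52 → 251
  B: 140 + 0.93×(255−140) = 140 + 106.95 = 246.95 → 247
rgb(255, 251, 247) = #FFFBF7.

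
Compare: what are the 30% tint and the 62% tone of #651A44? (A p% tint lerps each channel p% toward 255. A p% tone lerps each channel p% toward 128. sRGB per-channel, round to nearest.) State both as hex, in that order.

#935F7C, #765969

#651A44 is rgb(101, 26, 68).
30% tint:
  R: 101 + 0.3×(255−101) = 101 + 46.2 = 147.2 → 147
  G: 26 + 0.3×(255−26) = 26 + 68.7 = 94.7 → 95
  B: 68 + 56.1 = 124.1 → 124
  → #935F7C
62% tone:
  R: 101 + 16.74 = 117.74 → 118
  G: 26 + 0.62×(128−26) = 26 + 63.24 = 89.24 → 89
  B: 68 + 37.2 = 105.2 → 105
  → #765969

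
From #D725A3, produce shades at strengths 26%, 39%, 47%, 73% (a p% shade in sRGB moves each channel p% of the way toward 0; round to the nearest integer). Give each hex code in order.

#9F1B79, #831763, #721456, #3A0A2C

#D725A3 is rgb(215, 37, 163).
26%: (215 − 55.9 = 159.1→159, 37 − 9.62 = 27.38→27, 163 − 42.38 = 120.62→121) → #9F1B79
39%: (215 − 83.85 = 131.15→131, 37 − 14.43 = 22.57→23, 163 − 63.57 = 99.43→99) → #831763
47%: (215 − 101.05 = 113.95→114, 37 − 17.39 = 19.61→20, 163 − 76.61 = 86.39→86) → #721456
73%: (215 − 156.95 = 58.05→58, 37 − 27.01 = 9.99→10, 163 − 118.99 = 44.01→44) → #3A0A2C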